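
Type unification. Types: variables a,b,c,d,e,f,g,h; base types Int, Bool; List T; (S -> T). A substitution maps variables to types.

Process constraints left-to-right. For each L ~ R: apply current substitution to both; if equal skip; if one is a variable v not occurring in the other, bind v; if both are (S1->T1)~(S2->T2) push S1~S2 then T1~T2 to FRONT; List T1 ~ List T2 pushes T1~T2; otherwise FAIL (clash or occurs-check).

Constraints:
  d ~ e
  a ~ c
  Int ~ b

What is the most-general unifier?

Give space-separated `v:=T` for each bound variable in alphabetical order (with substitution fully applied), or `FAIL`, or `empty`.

Answer: a:=c b:=Int d:=e

Derivation:
step 1: unify d ~ e  [subst: {-} | 2 pending]
  bind d := e
step 2: unify a ~ c  [subst: {d:=e} | 1 pending]
  bind a := c
step 3: unify Int ~ b  [subst: {d:=e, a:=c} | 0 pending]
  bind b := Int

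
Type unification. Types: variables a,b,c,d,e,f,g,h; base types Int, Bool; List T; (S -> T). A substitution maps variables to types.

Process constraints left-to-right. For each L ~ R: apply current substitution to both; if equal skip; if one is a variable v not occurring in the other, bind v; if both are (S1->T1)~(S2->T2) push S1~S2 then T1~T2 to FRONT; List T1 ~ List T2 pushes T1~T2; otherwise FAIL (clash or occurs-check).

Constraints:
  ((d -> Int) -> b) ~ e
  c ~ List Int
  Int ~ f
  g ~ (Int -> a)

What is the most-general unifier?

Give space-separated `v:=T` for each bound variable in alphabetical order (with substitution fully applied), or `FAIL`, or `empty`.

Answer: c:=List Int e:=((d -> Int) -> b) f:=Int g:=(Int -> a)

Derivation:
step 1: unify ((d -> Int) -> b) ~ e  [subst: {-} | 3 pending]
  bind e := ((d -> Int) -> b)
step 2: unify c ~ List Int  [subst: {e:=((d -> Int) -> b)} | 2 pending]
  bind c := List Int
step 3: unify Int ~ f  [subst: {e:=((d -> Int) -> b), c:=List Int} | 1 pending]
  bind f := Int
step 4: unify g ~ (Int -> a)  [subst: {e:=((d -> Int) -> b), c:=List Int, f:=Int} | 0 pending]
  bind g := (Int -> a)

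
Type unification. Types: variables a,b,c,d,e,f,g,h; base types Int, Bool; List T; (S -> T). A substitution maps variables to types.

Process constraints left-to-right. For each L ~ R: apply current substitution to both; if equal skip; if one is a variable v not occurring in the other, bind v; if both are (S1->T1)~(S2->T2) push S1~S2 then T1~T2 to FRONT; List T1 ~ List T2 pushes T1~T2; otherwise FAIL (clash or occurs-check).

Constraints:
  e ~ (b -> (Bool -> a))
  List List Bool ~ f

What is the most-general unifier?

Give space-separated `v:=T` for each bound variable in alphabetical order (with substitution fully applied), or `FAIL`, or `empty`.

Answer: e:=(b -> (Bool -> a)) f:=List List Bool

Derivation:
step 1: unify e ~ (b -> (Bool -> a))  [subst: {-} | 1 pending]
  bind e := (b -> (Bool -> a))
step 2: unify List List Bool ~ f  [subst: {e:=(b -> (Bool -> a))} | 0 pending]
  bind f := List List Bool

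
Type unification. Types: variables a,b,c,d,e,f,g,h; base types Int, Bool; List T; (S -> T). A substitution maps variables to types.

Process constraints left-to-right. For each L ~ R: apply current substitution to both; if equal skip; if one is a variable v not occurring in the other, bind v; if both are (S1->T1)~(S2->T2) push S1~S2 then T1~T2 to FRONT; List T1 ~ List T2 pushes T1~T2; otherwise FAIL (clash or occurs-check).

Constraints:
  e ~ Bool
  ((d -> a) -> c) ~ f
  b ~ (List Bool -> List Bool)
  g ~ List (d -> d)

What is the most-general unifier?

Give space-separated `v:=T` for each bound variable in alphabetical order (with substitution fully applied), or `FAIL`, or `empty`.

step 1: unify e ~ Bool  [subst: {-} | 3 pending]
  bind e := Bool
step 2: unify ((d -> a) -> c) ~ f  [subst: {e:=Bool} | 2 pending]
  bind f := ((d -> a) -> c)
step 3: unify b ~ (List Bool -> List Bool)  [subst: {e:=Bool, f:=((d -> a) -> c)} | 1 pending]
  bind b := (List Bool -> List Bool)
step 4: unify g ~ List (d -> d)  [subst: {e:=Bool, f:=((d -> a) -> c), b:=(List Bool -> List Bool)} | 0 pending]
  bind g := List (d -> d)

Answer: b:=(List Bool -> List Bool) e:=Bool f:=((d -> a) -> c) g:=List (d -> d)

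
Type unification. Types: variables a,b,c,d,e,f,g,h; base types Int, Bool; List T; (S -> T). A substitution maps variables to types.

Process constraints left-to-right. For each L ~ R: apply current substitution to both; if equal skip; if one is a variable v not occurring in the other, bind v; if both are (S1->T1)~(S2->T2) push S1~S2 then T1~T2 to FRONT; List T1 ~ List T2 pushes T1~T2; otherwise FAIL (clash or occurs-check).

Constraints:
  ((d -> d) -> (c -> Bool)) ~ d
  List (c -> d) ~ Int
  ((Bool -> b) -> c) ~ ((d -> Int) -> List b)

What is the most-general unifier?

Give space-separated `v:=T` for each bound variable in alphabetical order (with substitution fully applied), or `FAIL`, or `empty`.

Answer: FAIL

Derivation:
step 1: unify ((d -> d) -> (c -> Bool)) ~ d  [subst: {-} | 2 pending]
  occurs-check fail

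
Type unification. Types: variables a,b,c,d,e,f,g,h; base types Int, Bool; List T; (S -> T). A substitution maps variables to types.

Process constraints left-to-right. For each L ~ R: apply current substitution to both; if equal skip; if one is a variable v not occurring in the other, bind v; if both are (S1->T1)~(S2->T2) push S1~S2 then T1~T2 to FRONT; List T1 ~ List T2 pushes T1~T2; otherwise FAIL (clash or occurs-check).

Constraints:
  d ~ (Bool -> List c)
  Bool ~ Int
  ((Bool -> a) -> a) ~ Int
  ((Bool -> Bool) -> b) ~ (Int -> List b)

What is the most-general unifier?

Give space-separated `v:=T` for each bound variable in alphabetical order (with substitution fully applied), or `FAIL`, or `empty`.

Answer: FAIL

Derivation:
step 1: unify d ~ (Bool -> List c)  [subst: {-} | 3 pending]
  bind d := (Bool -> List c)
step 2: unify Bool ~ Int  [subst: {d:=(Bool -> List c)} | 2 pending]
  clash: Bool vs Int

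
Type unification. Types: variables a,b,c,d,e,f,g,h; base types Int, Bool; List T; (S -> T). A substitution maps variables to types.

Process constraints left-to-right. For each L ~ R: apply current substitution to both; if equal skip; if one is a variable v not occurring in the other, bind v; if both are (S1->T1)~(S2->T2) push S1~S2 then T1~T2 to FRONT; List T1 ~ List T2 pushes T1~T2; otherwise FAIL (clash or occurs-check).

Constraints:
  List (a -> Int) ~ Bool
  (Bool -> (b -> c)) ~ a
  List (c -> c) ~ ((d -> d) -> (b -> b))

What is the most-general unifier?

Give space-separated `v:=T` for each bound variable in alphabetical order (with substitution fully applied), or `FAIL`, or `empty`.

step 1: unify List (a -> Int) ~ Bool  [subst: {-} | 2 pending]
  clash: List (a -> Int) vs Bool

Answer: FAIL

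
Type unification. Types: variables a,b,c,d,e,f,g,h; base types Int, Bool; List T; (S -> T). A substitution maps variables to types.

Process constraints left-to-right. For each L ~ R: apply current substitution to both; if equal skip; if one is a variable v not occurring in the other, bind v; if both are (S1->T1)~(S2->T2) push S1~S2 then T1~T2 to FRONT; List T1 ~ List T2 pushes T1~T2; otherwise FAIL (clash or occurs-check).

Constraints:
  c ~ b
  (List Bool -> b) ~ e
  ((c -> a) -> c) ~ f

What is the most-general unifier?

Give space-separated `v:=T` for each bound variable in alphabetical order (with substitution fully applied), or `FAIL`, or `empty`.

Answer: c:=b e:=(List Bool -> b) f:=((b -> a) -> b)

Derivation:
step 1: unify c ~ b  [subst: {-} | 2 pending]
  bind c := b
step 2: unify (List Bool -> b) ~ e  [subst: {c:=b} | 1 pending]
  bind e := (List Bool -> b)
step 3: unify ((b -> a) -> b) ~ f  [subst: {c:=b, e:=(List Bool -> b)} | 0 pending]
  bind f := ((b -> a) -> b)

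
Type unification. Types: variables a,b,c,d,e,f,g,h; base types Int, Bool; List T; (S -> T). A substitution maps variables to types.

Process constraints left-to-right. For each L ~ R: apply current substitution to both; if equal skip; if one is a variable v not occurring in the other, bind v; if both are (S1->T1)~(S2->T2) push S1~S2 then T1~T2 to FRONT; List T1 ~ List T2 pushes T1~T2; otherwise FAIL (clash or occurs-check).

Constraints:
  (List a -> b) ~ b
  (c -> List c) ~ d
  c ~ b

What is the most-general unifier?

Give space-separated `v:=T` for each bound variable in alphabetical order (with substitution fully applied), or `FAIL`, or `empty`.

Answer: FAIL

Derivation:
step 1: unify (List a -> b) ~ b  [subst: {-} | 2 pending]
  occurs-check fail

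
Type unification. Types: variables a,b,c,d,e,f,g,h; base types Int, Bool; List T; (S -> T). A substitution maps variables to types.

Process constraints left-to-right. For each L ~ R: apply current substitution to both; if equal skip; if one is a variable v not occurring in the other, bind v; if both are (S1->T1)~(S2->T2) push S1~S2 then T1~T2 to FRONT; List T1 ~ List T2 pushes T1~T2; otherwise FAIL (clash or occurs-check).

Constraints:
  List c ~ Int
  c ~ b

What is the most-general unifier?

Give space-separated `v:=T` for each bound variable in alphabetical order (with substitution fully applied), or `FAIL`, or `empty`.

Answer: FAIL

Derivation:
step 1: unify List c ~ Int  [subst: {-} | 1 pending]
  clash: List c vs Int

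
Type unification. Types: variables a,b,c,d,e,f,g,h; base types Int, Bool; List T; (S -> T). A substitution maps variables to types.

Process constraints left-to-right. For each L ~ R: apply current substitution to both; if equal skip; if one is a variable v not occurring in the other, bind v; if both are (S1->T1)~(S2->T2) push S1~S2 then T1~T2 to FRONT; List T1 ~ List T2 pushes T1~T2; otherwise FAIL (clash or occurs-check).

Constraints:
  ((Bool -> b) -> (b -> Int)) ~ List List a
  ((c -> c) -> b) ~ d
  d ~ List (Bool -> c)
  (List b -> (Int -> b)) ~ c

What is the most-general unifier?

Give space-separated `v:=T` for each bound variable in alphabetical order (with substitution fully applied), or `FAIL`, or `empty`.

step 1: unify ((Bool -> b) -> (b -> Int)) ~ List List a  [subst: {-} | 3 pending]
  clash: ((Bool -> b) -> (b -> Int)) vs List List a

Answer: FAIL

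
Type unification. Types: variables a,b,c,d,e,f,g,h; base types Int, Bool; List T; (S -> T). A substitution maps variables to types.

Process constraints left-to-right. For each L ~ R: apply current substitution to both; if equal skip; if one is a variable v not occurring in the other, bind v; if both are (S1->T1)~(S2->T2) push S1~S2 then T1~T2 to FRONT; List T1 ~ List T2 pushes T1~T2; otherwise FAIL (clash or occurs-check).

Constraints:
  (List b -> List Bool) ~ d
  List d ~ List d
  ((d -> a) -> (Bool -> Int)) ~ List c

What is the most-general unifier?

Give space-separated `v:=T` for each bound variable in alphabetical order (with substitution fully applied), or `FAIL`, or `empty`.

step 1: unify (List b -> List Bool) ~ d  [subst: {-} | 2 pending]
  bind d := (List b -> List Bool)
step 2: unify List (List b -> List Bool) ~ List (List b -> List Bool)  [subst: {d:=(List b -> List Bool)} | 1 pending]
  -> identical, skip
step 3: unify (((List b -> List Bool) -> a) -> (Bool -> Int)) ~ List c  [subst: {d:=(List b -> List Bool)} | 0 pending]
  clash: (((List b -> List Bool) -> a) -> (Bool -> Int)) vs List c

Answer: FAIL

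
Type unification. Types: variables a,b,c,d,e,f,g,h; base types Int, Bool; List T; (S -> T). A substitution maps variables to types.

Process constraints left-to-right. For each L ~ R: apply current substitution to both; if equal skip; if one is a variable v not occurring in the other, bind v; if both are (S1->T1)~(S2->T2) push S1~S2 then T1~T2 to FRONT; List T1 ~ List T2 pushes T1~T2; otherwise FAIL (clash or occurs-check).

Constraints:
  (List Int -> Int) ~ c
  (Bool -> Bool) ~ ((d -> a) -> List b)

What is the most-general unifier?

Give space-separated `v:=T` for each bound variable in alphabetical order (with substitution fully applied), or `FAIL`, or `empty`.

Answer: FAIL

Derivation:
step 1: unify (List Int -> Int) ~ c  [subst: {-} | 1 pending]
  bind c := (List Int -> Int)
step 2: unify (Bool -> Bool) ~ ((d -> a) -> List b)  [subst: {c:=(List Int -> Int)} | 0 pending]
  -> decompose arrow: push Bool~(d -> a), Bool~List b
step 3: unify Bool ~ (d -> a)  [subst: {c:=(List Int -> Int)} | 1 pending]
  clash: Bool vs (d -> a)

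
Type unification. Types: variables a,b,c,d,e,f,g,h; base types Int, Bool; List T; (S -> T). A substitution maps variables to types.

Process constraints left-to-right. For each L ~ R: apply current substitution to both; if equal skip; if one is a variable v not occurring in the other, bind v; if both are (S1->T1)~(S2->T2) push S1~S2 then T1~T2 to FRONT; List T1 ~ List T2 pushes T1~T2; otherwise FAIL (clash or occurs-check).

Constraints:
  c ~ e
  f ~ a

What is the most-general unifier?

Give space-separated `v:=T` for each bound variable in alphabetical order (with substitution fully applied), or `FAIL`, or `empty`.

step 1: unify c ~ e  [subst: {-} | 1 pending]
  bind c := e
step 2: unify f ~ a  [subst: {c:=e} | 0 pending]
  bind f := a

Answer: c:=e f:=a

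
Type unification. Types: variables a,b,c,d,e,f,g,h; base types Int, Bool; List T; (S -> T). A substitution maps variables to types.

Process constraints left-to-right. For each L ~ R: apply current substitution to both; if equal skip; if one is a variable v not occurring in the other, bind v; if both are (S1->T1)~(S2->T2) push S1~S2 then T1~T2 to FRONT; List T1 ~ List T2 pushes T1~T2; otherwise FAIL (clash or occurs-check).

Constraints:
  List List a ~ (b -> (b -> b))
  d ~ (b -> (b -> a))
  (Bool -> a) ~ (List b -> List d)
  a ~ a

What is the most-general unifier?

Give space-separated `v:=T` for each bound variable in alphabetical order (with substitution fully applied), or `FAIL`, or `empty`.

step 1: unify List List a ~ (b -> (b -> b))  [subst: {-} | 3 pending]
  clash: List List a vs (b -> (b -> b))

Answer: FAIL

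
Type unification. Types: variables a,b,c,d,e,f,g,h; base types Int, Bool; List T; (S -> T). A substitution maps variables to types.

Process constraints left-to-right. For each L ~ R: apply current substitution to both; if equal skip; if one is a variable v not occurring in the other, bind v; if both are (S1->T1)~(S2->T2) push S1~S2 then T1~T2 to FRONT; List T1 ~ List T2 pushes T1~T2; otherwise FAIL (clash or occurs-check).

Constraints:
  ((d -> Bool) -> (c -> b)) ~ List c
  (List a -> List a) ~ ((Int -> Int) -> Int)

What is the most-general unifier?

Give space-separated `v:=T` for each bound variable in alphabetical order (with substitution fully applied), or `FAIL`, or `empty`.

step 1: unify ((d -> Bool) -> (c -> b)) ~ List c  [subst: {-} | 1 pending]
  clash: ((d -> Bool) -> (c -> b)) vs List c

Answer: FAIL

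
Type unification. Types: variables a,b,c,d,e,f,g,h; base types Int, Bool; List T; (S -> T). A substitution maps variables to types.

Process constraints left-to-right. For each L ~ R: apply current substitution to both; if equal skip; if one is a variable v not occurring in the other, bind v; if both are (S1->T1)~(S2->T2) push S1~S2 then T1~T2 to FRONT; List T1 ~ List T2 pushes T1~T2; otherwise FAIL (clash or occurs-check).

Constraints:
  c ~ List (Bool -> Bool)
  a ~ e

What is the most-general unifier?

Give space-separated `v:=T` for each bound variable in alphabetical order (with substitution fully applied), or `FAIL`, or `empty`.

step 1: unify c ~ List (Bool -> Bool)  [subst: {-} | 1 pending]
  bind c := List (Bool -> Bool)
step 2: unify a ~ e  [subst: {c:=List (Bool -> Bool)} | 0 pending]
  bind a := e

Answer: a:=e c:=List (Bool -> Bool)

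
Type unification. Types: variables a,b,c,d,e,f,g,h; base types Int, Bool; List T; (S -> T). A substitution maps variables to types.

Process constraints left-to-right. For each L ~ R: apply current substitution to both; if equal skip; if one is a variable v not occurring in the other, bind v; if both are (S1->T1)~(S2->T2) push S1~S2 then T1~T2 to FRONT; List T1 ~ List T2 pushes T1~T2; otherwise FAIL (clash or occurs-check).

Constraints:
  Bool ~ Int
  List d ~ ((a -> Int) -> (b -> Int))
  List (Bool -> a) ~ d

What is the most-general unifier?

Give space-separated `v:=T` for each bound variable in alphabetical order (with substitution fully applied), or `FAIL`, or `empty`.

step 1: unify Bool ~ Int  [subst: {-} | 2 pending]
  clash: Bool vs Int

Answer: FAIL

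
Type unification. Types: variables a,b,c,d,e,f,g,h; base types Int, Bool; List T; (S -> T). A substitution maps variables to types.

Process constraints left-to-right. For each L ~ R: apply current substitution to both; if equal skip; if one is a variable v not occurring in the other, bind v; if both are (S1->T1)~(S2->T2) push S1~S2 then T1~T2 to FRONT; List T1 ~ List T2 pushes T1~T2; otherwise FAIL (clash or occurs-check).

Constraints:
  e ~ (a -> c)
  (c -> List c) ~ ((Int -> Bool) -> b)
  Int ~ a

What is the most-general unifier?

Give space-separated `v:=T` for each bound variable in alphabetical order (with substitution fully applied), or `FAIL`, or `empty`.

Answer: a:=Int b:=List (Int -> Bool) c:=(Int -> Bool) e:=(Int -> (Int -> Bool))

Derivation:
step 1: unify e ~ (a -> c)  [subst: {-} | 2 pending]
  bind e := (a -> c)
step 2: unify (c -> List c) ~ ((Int -> Bool) -> b)  [subst: {e:=(a -> c)} | 1 pending]
  -> decompose arrow: push c~(Int -> Bool), List c~b
step 3: unify c ~ (Int -> Bool)  [subst: {e:=(a -> c)} | 2 pending]
  bind c := (Int -> Bool)
step 4: unify List (Int -> Bool) ~ b  [subst: {e:=(a -> c), c:=(Int -> Bool)} | 1 pending]
  bind b := List (Int -> Bool)
step 5: unify Int ~ a  [subst: {e:=(a -> c), c:=(Int -> Bool), b:=List (Int -> Bool)} | 0 pending]
  bind a := Int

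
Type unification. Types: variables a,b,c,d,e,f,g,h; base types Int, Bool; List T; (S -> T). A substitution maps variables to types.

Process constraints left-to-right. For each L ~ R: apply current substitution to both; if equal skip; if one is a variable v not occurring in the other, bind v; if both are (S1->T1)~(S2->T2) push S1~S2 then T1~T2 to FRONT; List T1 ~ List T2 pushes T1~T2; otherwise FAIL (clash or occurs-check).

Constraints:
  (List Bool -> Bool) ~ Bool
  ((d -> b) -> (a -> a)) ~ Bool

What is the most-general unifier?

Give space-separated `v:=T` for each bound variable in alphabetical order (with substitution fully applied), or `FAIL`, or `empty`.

step 1: unify (List Bool -> Bool) ~ Bool  [subst: {-} | 1 pending]
  clash: (List Bool -> Bool) vs Bool

Answer: FAIL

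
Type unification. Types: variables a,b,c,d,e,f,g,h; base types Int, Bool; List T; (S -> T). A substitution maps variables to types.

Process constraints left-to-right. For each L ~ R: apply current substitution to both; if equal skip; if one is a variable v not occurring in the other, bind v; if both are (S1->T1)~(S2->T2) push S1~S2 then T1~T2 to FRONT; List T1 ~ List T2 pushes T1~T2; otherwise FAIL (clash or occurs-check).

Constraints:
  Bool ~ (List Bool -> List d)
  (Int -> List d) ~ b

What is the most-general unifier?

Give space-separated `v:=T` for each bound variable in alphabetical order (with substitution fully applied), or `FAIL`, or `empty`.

Answer: FAIL

Derivation:
step 1: unify Bool ~ (List Bool -> List d)  [subst: {-} | 1 pending]
  clash: Bool vs (List Bool -> List d)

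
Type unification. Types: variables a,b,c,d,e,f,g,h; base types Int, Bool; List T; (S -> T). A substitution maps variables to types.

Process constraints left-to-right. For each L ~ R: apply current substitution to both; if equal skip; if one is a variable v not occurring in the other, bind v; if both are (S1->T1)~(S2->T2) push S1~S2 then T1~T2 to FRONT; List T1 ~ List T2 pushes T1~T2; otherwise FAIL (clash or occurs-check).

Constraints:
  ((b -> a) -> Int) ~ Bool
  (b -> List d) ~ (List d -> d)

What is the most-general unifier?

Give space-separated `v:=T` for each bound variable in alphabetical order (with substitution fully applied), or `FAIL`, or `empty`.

Answer: FAIL

Derivation:
step 1: unify ((b -> a) -> Int) ~ Bool  [subst: {-} | 1 pending]
  clash: ((b -> a) -> Int) vs Bool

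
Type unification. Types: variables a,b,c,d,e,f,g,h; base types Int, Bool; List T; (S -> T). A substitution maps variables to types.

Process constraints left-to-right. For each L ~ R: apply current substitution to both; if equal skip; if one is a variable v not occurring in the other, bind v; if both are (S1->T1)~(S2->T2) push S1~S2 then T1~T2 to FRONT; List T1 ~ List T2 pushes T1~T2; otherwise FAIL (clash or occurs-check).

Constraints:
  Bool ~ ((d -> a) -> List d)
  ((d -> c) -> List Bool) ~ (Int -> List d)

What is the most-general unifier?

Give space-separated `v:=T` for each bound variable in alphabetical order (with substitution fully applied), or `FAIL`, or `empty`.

Answer: FAIL

Derivation:
step 1: unify Bool ~ ((d -> a) -> List d)  [subst: {-} | 1 pending]
  clash: Bool vs ((d -> a) -> List d)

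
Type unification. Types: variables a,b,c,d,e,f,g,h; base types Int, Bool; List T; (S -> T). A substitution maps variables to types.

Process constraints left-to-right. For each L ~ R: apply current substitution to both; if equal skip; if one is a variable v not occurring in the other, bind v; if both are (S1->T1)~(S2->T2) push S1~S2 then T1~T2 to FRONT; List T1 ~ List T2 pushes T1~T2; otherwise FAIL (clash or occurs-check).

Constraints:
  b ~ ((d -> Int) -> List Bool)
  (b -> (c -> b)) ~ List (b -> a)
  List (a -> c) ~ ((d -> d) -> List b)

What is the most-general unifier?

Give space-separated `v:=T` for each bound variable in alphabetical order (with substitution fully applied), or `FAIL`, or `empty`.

step 1: unify b ~ ((d -> Int) -> List Bool)  [subst: {-} | 2 pending]
  bind b := ((d -> Int) -> List Bool)
step 2: unify (((d -> Int) -> List Bool) -> (c -> ((d -> Int) -> List Bool))) ~ List (((d -> Int) -> List Bool) -> a)  [subst: {b:=((d -> Int) -> List Bool)} | 1 pending]
  clash: (((d -> Int) -> List Bool) -> (c -> ((d -> Int) -> List Bool))) vs List (((d -> Int) -> List Bool) -> a)

Answer: FAIL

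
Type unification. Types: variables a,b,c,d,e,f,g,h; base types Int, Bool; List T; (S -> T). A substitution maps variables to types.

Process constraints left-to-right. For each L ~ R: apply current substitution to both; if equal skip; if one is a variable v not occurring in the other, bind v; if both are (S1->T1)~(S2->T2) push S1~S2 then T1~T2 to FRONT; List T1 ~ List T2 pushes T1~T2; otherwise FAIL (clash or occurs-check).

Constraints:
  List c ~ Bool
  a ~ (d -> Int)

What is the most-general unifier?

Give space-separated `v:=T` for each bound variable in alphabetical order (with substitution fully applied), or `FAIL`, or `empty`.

step 1: unify List c ~ Bool  [subst: {-} | 1 pending]
  clash: List c vs Bool

Answer: FAIL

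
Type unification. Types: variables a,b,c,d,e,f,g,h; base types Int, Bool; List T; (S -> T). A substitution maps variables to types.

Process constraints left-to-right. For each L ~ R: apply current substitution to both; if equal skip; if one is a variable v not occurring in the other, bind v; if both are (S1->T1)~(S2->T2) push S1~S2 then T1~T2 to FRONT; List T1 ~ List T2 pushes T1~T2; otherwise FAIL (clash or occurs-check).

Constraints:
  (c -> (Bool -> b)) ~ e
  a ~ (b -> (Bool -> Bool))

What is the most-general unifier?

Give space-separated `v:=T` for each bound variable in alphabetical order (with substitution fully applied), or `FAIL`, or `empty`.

step 1: unify (c -> (Bool -> b)) ~ e  [subst: {-} | 1 pending]
  bind e := (c -> (Bool -> b))
step 2: unify a ~ (b -> (Bool -> Bool))  [subst: {e:=(c -> (Bool -> b))} | 0 pending]
  bind a := (b -> (Bool -> Bool))

Answer: a:=(b -> (Bool -> Bool)) e:=(c -> (Bool -> b))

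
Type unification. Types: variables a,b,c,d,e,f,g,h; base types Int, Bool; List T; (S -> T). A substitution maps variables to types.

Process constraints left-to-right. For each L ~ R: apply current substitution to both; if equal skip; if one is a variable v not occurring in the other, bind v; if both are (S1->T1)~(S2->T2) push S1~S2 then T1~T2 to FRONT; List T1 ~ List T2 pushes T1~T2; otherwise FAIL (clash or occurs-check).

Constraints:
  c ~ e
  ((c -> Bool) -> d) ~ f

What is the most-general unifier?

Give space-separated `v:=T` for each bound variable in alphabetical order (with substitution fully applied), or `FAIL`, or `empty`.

Answer: c:=e f:=((e -> Bool) -> d)

Derivation:
step 1: unify c ~ e  [subst: {-} | 1 pending]
  bind c := e
step 2: unify ((e -> Bool) -> d) ~ f  [subst: {c:=e} | 0 pending]
  bind f := ((e -> Bool) -> d)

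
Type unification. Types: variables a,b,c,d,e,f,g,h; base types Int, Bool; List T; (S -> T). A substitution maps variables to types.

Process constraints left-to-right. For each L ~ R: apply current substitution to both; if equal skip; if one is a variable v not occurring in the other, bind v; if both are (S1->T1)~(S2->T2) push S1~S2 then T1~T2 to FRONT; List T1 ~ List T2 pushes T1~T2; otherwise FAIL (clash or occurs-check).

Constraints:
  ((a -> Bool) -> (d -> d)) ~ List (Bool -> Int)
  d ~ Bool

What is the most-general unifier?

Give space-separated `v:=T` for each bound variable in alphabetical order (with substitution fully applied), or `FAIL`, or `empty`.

Answer: FAIL

Derivation:
step 1: unify ((a -> Bool) -> (d -> d)) ~ List (Bool -> Int)  [subst: {-} | 1 pending]
  clash: ((a -> Bool) -> (d -> d)) vs List (Bool -> Int)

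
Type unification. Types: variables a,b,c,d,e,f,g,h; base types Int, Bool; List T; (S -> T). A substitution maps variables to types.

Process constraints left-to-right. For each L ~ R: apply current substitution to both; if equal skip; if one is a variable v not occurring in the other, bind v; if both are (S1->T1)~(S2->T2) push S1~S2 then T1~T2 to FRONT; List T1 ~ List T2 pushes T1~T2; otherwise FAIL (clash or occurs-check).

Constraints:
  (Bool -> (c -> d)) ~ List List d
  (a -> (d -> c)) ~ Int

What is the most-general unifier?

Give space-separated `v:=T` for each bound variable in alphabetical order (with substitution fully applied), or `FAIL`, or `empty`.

Answer: FAIL

Derivation:
step 1: unify (Bool -> (c -> d)) ~ List List d  [subst: {-} | 1 pending]
  clash: (Bool -> (c -> d)) vs List List d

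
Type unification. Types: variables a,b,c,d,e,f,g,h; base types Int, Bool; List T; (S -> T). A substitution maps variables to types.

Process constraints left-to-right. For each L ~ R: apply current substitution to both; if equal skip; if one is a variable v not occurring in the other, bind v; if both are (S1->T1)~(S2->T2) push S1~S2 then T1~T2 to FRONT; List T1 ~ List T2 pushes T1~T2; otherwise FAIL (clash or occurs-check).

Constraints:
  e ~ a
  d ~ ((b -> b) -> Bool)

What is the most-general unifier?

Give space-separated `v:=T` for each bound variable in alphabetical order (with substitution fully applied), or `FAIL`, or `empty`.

Answer: d:=((b -> b) -> Bool) e:=a

Derivation:
step 1: unify e ~ a  [subst: {-} | 1 pending]
  bind e := a
step 2: unify d ~ ((b -> b) -> Bool)  [subst: {e:=a} | 0 pending]
  bind d := ((b -> b) -> Bool)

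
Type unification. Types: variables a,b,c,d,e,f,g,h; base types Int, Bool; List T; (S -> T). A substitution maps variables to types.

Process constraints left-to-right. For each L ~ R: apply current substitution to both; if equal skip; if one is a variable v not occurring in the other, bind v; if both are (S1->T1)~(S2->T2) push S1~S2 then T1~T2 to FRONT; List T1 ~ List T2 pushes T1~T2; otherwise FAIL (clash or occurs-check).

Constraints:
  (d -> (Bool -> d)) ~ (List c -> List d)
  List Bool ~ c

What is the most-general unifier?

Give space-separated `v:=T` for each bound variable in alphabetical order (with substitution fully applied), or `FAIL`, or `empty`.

step 1: unify (d -> (Bool -> d)) ~ (List c -> List d)  [subst: {-} | 1 pending]
  -> decompose arrow: push d~List c, (Bool -> d)~List d
step 2: unify d ~ List c  [subst: {-} | 2 pending]
  bind d := List c
step 3: unify (Bool -> List c) ~ List List c  [subst: {d:=List c} | 1 pending]
  clash: (Bool -> List c) vs List List c

Answer: FAIL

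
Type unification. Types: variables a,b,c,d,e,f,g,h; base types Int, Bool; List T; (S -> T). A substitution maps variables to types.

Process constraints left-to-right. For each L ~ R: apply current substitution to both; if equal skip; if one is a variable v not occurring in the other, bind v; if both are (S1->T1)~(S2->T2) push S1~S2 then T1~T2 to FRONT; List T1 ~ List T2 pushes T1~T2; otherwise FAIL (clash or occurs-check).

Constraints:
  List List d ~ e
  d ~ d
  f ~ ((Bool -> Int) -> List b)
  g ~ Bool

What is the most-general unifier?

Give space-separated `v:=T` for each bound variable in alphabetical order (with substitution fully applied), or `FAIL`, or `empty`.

Answer: e:=List List d f:=((Bool -> Int) -> List b) g:=Bool

Derivation:
step 1: unify List List d ~ e  [subst: {-} | 3 pending]
  bind e := List List d
step 2: unify d ~ d  [subst: {e:=List List d} | 2 pending]
  -> identical, skip
step 3: unify f ~ ((Bool -> Int) -> List b)  [subst: {e:=List List d} | 1 pending]
  bind f := ((Bool -> Int) -> List b)
step 4: unify g ~ Bool  [subst: {e:=List List d, f:=((Bool -> Int) -> List b)} | 0 pending]
  bind g := Bool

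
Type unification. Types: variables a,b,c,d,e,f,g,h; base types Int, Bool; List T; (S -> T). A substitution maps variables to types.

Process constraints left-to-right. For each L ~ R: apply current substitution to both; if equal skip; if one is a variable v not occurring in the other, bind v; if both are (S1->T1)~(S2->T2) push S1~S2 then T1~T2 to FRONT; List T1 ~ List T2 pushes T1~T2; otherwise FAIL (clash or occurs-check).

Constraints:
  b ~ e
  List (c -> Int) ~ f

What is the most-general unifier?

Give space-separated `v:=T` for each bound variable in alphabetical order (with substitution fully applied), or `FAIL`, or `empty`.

Answer: b:=e f:=List (c -> Int)

Derivation:
step 1: unify b ~ e  [subst: {-} | 1 pending]
  bind b := e
step 2: unify List (c -> Int) ~ f  [subst: {b:=e} | 0 pending]
  bind f := List (c -> Int)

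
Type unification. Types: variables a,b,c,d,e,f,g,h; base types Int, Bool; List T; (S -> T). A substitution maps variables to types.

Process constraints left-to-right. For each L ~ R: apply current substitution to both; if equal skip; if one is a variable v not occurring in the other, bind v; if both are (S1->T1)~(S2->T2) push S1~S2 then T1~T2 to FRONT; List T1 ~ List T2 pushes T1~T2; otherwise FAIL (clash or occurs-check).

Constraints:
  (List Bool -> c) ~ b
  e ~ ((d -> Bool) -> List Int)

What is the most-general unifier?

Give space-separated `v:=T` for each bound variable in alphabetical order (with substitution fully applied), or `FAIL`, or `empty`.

Answer: b:=(List Bool -> c) e:=((d -> Bool) -> List Int)

Derivation:
step 1: unify (List Bool -> c) ~ b  [subst: {-} | 1 pending]
  bind b := (List Bool -> c)
step 2: unify e ~ ((d -> Bool) -> List Int)  [subst: {b:=(List Bool -> c)} | 0 pending]
  bind e := ((d -> Bool) -> List Int)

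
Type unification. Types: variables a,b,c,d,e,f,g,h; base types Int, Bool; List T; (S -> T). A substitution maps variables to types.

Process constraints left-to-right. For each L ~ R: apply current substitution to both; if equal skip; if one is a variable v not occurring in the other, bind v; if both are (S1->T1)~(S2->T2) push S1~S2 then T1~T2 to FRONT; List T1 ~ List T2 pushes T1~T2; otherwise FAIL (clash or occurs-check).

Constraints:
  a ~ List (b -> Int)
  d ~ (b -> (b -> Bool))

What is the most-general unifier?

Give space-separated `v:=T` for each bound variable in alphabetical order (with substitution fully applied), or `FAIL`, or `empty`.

step 1: unify a ~ List (b -> Int)  [subst: {-} | 1 pending]
  bind a := List (b -> Int)
step 2: unify d ~ (b -> (b -> Bool))  [subst: {a:=List (b -> Int)} | 0 pending]
  bind d := (b -> (b -> Bool))

Answer: a:=List (b -> Int) d:=(b -> (b -> Bool))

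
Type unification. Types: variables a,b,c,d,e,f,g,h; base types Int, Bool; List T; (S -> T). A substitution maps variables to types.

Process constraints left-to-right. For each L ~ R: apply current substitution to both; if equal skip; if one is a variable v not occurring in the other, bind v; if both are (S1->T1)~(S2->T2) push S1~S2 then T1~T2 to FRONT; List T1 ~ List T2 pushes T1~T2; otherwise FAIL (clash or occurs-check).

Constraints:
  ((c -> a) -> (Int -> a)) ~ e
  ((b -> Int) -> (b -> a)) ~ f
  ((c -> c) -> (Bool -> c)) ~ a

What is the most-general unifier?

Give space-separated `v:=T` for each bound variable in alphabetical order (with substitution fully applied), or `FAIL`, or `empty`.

Answer: a:=((c -> c) -> (Bool -> c)) e:=((c -> ((c -> c) -> (Bool -> c))) -> (Int -> ((c -> c) -> (Bool -> c)))) f:=((b -> Int) -> (b -> ((c -> c) -> (Bool -> c))))

Derivation:
step 1: unify ((c -> a) -> (Int -> a)) ~ e  [subst: {-} | 2 pending]
  bind e := ((c -> a) -> (Int -> a))
step 2: unify ((b -> Int) -> (b -> a)) ~ f  [subst: {e:=((c -> a) -> (Int -> a))} | 1 pending]
  bind f := ((b -> Int) -> (b -> a))
step 3: unify ((c -> c) -> (Bool -> c)) ~ a  [subst: {e:=((c -> a) -> (Int -> a)), f:=((b -> Int) -> (b -> a))} | 0 pending]
  bind a := ((c -> c) -> (Bool -> c))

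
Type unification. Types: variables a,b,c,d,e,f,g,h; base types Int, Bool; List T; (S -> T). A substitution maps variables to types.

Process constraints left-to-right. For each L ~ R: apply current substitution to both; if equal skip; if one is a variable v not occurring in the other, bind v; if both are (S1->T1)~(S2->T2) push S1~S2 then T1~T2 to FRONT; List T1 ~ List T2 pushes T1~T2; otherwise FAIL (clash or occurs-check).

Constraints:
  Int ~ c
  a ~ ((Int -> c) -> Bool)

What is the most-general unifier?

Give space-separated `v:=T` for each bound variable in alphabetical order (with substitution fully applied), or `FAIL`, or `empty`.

step 1: unify Int ~ c  [subst: {-} | 1 pending]
  bind c := Int
step 2: unify a ~ ((Int -> Int) -> Bool)  [subst: {c:=Int} | 0 pending]
  bind a := ((Int -> Int) -> Bool)

Answer: a:=((Int -> Int) -> Bool) c:=Int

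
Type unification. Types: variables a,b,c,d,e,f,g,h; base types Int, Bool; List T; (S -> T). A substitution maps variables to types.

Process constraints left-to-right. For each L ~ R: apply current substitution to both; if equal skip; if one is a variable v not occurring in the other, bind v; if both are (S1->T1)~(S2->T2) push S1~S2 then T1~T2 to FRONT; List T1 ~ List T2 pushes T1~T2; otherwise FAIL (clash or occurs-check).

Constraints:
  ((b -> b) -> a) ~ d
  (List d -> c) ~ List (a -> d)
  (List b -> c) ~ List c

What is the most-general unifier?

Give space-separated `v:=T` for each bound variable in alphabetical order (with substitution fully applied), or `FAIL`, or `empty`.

step 1: unify ((b -> b) -> a) ~ d  [subst: {-} | 2 pending]
  bind d := ((b -> b) -> a)
step 2: unify (List ((b -> b) -> a) -> c) ~ List (a -> ((b -> b) -> a))  [subst: {d:=((b -> b) -> a)} | 1 pending]
  clash: (List ((b -> b) -> a) -> c) vs List (a -> ((b -> b) -> a))

Answer: FAIL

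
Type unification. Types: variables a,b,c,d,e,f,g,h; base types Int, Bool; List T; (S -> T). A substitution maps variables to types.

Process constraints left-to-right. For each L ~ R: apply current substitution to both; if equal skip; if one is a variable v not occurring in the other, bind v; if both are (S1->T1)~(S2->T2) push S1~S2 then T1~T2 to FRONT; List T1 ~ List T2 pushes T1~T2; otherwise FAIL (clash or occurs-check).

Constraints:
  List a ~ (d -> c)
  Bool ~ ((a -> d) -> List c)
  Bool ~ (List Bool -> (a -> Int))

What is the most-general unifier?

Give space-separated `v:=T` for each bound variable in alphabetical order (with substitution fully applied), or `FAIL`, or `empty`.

Answer: FAIL

Derivation:
step 1: unify List a ~ (d -> c)  [subst: {-} | 2 pending]
  clash: List a vs (d -> c)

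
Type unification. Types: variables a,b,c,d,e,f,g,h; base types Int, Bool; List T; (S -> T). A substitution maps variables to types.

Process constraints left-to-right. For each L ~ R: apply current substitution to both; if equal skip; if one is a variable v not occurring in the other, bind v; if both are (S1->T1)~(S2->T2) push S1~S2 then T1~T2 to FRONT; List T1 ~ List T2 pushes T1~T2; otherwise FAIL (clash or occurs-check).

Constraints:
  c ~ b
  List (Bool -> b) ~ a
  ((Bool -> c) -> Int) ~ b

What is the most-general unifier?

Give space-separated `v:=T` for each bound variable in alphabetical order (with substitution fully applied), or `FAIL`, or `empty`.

Answer: FAIL

Derivation:
step 1: unify c ~ b  [subst: {-} | 2 pending]
  bind c := b
step 2: unify List (Bool -> b) ~ a  [subst: {c:=b} | 1 pending]
  bind a := List (Bool -> b)
step 3: unify ((Bool -> b) -> Int) ~ b  [subst: {c:=b, a:=List (Bool -> b)} | 0 pending]
  occurs-check fail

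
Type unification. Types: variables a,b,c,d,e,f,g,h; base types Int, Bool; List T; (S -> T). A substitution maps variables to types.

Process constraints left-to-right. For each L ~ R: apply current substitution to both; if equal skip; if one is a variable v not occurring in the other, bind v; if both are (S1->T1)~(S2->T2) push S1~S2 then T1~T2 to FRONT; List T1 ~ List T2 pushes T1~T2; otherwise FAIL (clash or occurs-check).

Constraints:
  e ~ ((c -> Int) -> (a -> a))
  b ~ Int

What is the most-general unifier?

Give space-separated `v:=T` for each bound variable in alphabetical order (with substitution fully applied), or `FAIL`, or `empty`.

step 1: unify e ~ ((c -> Int) -> (a -> a))  [subst: {-} | 1 pending]
  bind e := ((c -> Int) -> (a -> a))
step 2: unify b ~ Int  [subst: {e:=((c -> Int) -> (a -> a))} | 0 pending]
  bind b := Int

Answer: b:=Int e:=((c -> Int) -> (a -> a))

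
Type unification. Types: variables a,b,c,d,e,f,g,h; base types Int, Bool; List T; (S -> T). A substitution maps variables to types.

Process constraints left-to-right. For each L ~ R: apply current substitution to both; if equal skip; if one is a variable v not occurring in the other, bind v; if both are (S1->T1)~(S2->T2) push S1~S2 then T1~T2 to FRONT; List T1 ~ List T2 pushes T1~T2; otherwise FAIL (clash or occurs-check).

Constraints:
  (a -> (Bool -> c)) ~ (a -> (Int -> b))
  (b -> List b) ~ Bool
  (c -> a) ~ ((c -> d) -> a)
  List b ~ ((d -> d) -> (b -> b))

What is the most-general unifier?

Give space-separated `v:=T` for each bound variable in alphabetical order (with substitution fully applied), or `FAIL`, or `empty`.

Answer: FAIL

Derivation:
step 1: unify (a -> (Bool -> c)) ~ (a -> (Int -> b))  [subst: {-} | 3 pending]
  -> decompose arrow: push a~a, (Bool -> c)~(Int -> b)
step 2: unify a ~ a  [subst: {-} | 4 pending]
  -> identical, skip
step 3: unify (Bool -> c) ~ (Int -> b)  [subst: {-} | 3 pending]
  -> decompose arrow: push Bool~Int, c~b
step 4: unify Bool ~ Int  [subst: {-} | 4 pending]
  clash: Bool vs Int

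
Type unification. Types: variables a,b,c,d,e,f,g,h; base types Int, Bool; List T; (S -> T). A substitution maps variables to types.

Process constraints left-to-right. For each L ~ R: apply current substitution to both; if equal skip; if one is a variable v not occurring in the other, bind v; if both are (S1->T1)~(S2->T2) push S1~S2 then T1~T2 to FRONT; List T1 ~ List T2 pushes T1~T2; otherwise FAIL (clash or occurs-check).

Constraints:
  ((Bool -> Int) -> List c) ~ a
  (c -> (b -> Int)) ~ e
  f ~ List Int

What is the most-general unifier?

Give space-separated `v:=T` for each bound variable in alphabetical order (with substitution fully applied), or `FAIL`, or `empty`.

Answer: a:=((Bool -> Int) -> List c) e:=(c -> (b -> Int)) f:=List Int

Derivation:
step 1: unify ((Bool -> Int) -> List c) ~ a  [subst: {-} | 2 pending]
  bind a := ((Bool -> Int) -> List c)
step 2: unify (c -> (b -> Int)) ~ e  [subst: {a:=((Bool -> Int) -> List c)} | 1 pending]
  bind e := (c -> (b -> Int))
step 3: unify f ~ List Int  [subst: {a:=((Bool -> Int) -> List c), e:=(c -> (b -> Int))} | 0 pending]
  bind f := List Int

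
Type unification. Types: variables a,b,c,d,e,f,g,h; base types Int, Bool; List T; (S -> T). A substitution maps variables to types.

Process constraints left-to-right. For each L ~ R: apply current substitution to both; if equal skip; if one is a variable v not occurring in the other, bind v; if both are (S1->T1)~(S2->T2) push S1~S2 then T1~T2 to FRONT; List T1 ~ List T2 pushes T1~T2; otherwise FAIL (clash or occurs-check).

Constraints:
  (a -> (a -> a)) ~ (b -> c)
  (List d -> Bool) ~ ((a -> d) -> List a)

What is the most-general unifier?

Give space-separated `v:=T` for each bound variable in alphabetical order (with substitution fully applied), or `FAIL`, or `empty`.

Answer: FAIL

Derivation:
step 1: unify (a -> (a -> a)) ~ (b -> c)  [subst: {-} | 1 pending]
  -> decompose arrow: push a~b, (a -> a)~c
step 2: unify a ~ b  [subst: {-} | 2 pending]
  bind a := b
step 3: unify (b -> b) ~ c  [subst: {a:=b} | 1 pending]
  bind c := (b -> b)
step 4: unify (List d -> Bool) ~ ((b -> d) -> List b)  [subst: {a:=b, c:=(b -> b)} | 0 pending]
  -> decompose arrow: push List d~(b -> d), Bool~List b
step 5: unify List d ~ (b -> d)  [subst: {a:=b, c:=(b -> b)} | 1 pending]
  clash: List d vs (b -> d)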